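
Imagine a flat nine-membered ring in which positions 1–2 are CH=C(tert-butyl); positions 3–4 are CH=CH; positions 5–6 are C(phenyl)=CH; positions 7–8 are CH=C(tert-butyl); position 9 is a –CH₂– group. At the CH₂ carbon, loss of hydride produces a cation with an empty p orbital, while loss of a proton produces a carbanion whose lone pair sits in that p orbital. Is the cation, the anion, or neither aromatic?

Both ions have a continuous loop of p orbitals — each ring atom is sp².
Cation: 4 × 2 + 0 = 8 π electrons → 4(2), antiaromatic.
Anion: 4 × 2 + 2 = 10 π electrons → 4(2)+2, aromatic.

The anion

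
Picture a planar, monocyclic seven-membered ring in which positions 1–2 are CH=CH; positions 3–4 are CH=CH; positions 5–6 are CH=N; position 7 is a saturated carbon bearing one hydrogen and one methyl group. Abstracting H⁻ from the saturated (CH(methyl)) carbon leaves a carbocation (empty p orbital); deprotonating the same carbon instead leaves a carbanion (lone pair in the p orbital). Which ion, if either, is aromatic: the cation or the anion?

In both ions every ring atom is sp² and contributes a p orbital, so both rings are fully conjugated.
Cation: 3 × 2 + 0 = 6 π electrons → 4(1)+2, aromatic.
Anion: 3 × 2 + 2 = 8 π electrons → 4(2), antiaromatic.

The cation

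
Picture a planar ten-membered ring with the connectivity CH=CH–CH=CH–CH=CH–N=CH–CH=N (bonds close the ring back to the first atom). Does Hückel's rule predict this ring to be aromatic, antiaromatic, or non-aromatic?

Aromatic

All ring atoms are sp² and supply a p orbital to the ring (each doubly-bonded ring atom is sp² with one p-orbital electron; the doubly-bonded nitrogens are pyridine-type — their lone pairs lie in the ring plane, leaving one electron in the p orbital); the conjugation is uninterrupted.
Tallying contributions gives 5 × 2 = 10 from the 5 double-bond units.
10 = 4(2) + 2, which satisfies Hückel's 4n+2 rule.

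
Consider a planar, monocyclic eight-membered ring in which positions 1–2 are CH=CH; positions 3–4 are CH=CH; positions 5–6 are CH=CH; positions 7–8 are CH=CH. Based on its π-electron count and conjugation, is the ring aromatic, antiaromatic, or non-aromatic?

Antiaromatic

The p orbitals form a continuous loop: every atom in a ring double bond is sp² and brings one electron to the p orbital. The ring is fully conjugated.
Tallying contributions gives 4 × 2 = 8 from the 4 double-bond units.
8 = 4(2); a planar, fully conjugated 4n system is antiaromatic.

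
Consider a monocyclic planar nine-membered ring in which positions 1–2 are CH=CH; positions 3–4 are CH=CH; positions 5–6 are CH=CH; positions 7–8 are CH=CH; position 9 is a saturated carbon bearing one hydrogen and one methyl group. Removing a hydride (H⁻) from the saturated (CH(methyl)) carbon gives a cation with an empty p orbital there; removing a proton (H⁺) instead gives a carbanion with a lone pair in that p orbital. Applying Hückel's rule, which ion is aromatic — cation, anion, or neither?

Once that carbon is sp², every ring atom has a p orbital and both ions are fully conjugated.
Cation: 4 × 2 + 0 = 8 π electrons → 4(2), antiaromatic.
Anion: 4 × 2 + 2 = 10 π electrons → 4(2)+2, aromatic.

The anion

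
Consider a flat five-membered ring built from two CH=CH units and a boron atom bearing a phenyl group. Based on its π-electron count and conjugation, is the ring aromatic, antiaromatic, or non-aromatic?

Antiaromatic

Check conjugation: each doubly-bonded ring atom is sp² with one p-orbital electron; the boron has an empty p orbital — every position has a p orbital, so the cyclic π system is continuous.
π-electron count: 2 × 2 = 4 from the double-bond units + 0 from the B(phenyl) atom = 4.
4 is a 4n count (n = 1), so the planar conjugated ring is antiaromatic.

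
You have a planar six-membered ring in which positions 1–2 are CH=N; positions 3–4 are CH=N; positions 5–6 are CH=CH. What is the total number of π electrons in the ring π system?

6

Every ring atom contributes a p orbital perpendicular to the ring (the double-bond atoms are sp², each contributing one p electron; the doubly-bonded nitrogens are pyridine-type — their lone pairs lie in the ring plane, leaving one electron in the p orbital), so the π system is cyclic and fully conjugated.
Tallying contributions gives 3 × 2 = 6 from the 3 double-bond units.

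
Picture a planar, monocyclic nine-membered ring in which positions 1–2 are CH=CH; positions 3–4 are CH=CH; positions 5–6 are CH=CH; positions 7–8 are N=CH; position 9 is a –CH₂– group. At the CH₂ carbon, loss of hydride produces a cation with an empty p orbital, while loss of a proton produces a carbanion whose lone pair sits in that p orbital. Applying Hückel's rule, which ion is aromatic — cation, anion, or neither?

In either ion the ring is fully conjugated: every atom, including the new sp² carbon, supplies a p orbital.
Cation: 4 × 2 + 0 = 8 π electrons → 4(2), antiaromatic.
Anion: 4 × 2 + 2 = 10 π electrons → 4(2)+2, aromatic.

The anion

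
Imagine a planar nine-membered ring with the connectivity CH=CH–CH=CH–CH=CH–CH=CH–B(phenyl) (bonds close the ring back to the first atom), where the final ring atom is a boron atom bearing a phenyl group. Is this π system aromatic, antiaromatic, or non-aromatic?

Check conjugation: the double-bond atoms are sp², each contributing one p electron; the boron has an empty p orbital — every position has a p orbital, so the cyclic π system is continuous.
Tallying contributions gives 4 × 2 = 8 from the double-bond units + 0 from the B(phenyl) atom = 8.
A 4n π count (8, n = 2) in a planar conjugated ring means antiaromatic.

Antiaromatic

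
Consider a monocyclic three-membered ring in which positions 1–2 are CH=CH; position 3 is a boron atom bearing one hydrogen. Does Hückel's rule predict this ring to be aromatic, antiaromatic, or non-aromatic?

Aromatic

The p orbitals form a continuous loop: the double-bond atoms are sp², each contributing one p electron; the boron has an empty p orbital. The ring is fully conjugated.
π-electron count: 1 × 2 = 2 from the double-bond unit + 0 from the BH atom = 2.
With 2 π electrons (n = 0), the Hückel 4n+2 condition holds.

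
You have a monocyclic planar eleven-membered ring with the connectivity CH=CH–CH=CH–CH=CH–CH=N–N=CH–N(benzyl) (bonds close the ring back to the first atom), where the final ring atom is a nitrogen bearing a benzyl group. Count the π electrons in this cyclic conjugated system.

12

Check conjugation: each doubly-bonded ring atom is sp² with one p-orbital electron; each sp² =N– keeps its lone pair in-plane and puts one electron into the π system; the pyrrole-type nitrogen donates its lone pair from the p orbital — every position has a p orbital, so the cyclic π system is continuous.
Adding the contributions, 5 × 2 = 10 from the double-bond units + 2 from the N(benzyl) atom = 12.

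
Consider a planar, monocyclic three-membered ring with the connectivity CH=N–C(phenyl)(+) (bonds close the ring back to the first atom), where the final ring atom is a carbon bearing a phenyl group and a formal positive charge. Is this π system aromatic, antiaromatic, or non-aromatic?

Aromatic

Every ring atom contributes a p orbital perpendicular to the ring (every atom in a ring double bond is sp² and brings one electron to the p orbital; each =N– nitrogen is pyridine-type (lone pair in the sp² plane, one electron in the p orbital); the carbocation has an empty p orbital), so the π system is cyclic and fully conjugated.
Adding the contributions, 1 × 2 = 2 from the double-bond unit + 0 from the C(phenyl)(+) atom = 2.
Since 2 = 4·0 + 2, the ring meets the 4n+2 criterion.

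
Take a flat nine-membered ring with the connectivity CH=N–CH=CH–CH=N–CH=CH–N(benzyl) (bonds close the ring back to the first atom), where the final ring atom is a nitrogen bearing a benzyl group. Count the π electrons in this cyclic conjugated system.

Every ring atom contributes a p orbital perpendicular to the ring (every atom in a ring double bond is sp² and brings one electron to the p orbital; each sp² =N– keeps its lone pair in-plane and puts one electron into the π system; the pyrrole-type nitrogen donates its lone pair from the p orbital), so the π system is cyclic and fully conjugated.
Counting π electrons: 4 × 2 = 8 from the double-bond units + 2 from the N(benzyl) atom = 10.

10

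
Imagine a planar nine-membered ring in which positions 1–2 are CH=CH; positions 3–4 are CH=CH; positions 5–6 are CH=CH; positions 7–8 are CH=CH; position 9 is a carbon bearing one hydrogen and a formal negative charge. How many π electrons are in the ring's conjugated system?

10

All ring atoms are sp² and supply a p orbital to the ring (the double-bond atoms are sp², each contributing one p electron; the carbanion's lone pair occupies the p orbital); the conjugation is uninterrupted.
Adding the contributions, 4 × 2 = 8 from the double-bond units + 2 from the CH(-) atom = 10.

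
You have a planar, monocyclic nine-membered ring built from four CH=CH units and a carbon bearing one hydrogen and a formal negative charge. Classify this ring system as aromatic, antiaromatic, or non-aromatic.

Aromatic

Every ring atom contributes a p orbital perpendicular to the ring (the double-bond atoms are sp², each contributing one p electron; the carbanion's lone pair occupies the p orbital), so the π system is cyclic and fully conjugated.
Counting π electrons: 4 × 2 = 8 from the double-bond units + 2 from the CH(-) atom = 10.
Since 10 = 4·2 + 2, the ring meets the 4n+2 criterion.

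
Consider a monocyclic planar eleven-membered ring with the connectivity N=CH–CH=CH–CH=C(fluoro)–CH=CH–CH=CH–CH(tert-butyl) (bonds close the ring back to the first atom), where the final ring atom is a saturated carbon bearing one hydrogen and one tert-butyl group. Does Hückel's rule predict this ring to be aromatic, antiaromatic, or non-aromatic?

Non-aromatic

Because that saturated carbon is sp³ and has no p orbital in the ring π system at the CH(tert-butyl) position, the π system cannot extend all the way around the ring.
A ring that is not fully conjugated cannot be aromatic or antiaromatic regardless of its π-electron count.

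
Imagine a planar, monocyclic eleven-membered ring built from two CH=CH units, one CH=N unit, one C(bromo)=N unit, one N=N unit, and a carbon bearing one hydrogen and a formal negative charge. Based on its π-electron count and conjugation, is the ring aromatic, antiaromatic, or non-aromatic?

Every ring atom contributes a p orbital perpendicular to the ring (the double-bond atoms are sp², each contributing one p electron; the doubly-bonded nitrogens are pyridine-type — their lone pairs lie in the ring plane, leaving one electron in the p orbital; the carbanion's lone pair occupies the p orbital), so the π system is cyclic and fully conjugated.
Tallying contributions gives 5 × 2 = 10 from the double-bond units + 2 from the CH(-) atom = 12.
With 12 = 4·3 π electrons, Hückel's rule classifies the planar ring as antiaromatic.

Antiaromatic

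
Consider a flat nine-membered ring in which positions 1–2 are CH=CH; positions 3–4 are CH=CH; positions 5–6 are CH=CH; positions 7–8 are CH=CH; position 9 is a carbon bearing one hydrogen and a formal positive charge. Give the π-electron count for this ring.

All ring atoms are sp² and supply a p orbital to the ring (every atom in a ring double bond is sp² and brings one electron to the p orbital; the carbocation has an empty p orbital); the conjugation is uninterrupted.
Counting π electrons: 4 × 2 = 8 from the double-bond units + 0 from the CH(+) atom = 8.

8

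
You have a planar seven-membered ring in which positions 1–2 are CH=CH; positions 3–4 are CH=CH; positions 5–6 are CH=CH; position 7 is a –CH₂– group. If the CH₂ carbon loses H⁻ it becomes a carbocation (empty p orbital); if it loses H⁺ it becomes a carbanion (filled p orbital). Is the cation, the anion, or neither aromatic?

Once that carbon is sp², every ring atom has a p orbital and both ions are fully conjugated.
Cation: 3 × 2 + 0 = 6 π electrons → 4(1)+2, aromatic.
Anion: 3 × 2 + 2 = 8 π electrons → 4(2), antiaromatic.

The cation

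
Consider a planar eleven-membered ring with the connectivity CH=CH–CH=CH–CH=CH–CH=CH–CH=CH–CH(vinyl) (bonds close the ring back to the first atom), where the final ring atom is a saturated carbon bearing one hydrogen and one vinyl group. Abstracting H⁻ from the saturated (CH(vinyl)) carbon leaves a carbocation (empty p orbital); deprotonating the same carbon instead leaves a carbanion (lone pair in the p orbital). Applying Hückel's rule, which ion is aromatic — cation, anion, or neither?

The cation

In either ion the ring is fully conjugated: every atom, including the new sp² carbon, supplies a p orbital.
Cation: 5 × 2 + 0 = 10 π electrons → 4(2)+2, aromatic.
Anion: 5 × 2 + 2 = 12 π electrons → 4(3), antiaromatic.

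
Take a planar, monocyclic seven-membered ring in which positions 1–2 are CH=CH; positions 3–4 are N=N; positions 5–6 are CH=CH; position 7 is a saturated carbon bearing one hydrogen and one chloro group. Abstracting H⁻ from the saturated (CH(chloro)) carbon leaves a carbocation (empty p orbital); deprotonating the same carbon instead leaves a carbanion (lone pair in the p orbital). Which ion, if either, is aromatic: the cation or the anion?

Once that carbon is sp², every ring atom has a p orbital and both ions are fully conjugated.
Cation: 3 × 2 + 0 = 6 π electrons → 4(1)+2, aromatic.
Anion: 3 × 2 + 2 = 8 π electrons → 4(2), antiaromatic.

The cation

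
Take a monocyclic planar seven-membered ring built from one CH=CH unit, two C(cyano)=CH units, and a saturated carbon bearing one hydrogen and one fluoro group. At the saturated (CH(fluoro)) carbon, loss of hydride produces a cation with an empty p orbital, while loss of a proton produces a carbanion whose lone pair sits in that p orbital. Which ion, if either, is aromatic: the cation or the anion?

The cation

Both ions have a continuous loop of p orbitals — each ring atom is sp².
Cation: 3 × 2 + 0 = 6 π electrons → 4(1)+2, aromatic.
Anion: 3 × 2 + 2 = 8 π electrons → 4(2), antiaromatic.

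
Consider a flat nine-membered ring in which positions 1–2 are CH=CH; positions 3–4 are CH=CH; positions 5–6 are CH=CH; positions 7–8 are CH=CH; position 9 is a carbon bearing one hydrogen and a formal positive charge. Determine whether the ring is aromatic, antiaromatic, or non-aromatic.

Antiaromatic

The p orbitals form a continuous loop: each doubly-bonded ring atom is sp² with one p-orbital electron; the carbocation has an empty p orbital. The ring is fully conjugated.
π-electron count: 4 × 2 = 8 from the double-bond units + 0 from the CH(+) atom = 8.
8 is a 4n count (n = 2), so the planar conjugated ring is antiaromatic.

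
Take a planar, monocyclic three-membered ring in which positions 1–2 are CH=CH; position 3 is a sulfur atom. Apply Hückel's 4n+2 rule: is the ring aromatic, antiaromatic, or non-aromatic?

Antiaromatic

Every ring atom contributes a p orbital perpendicular to the ring (each doubly-bonded ring atom is sp² with one p-orbital electron; the sulfur donates one lone pair from its p orbital), so the π system is cyclic and fully conjugated.
Tallying contributions gives 1 × 2 = 2 from the double-bond unit + 2 from the S atom = 4.
A 4n π count (4, n = 1) in a planar conjugated ring means antiaromatic.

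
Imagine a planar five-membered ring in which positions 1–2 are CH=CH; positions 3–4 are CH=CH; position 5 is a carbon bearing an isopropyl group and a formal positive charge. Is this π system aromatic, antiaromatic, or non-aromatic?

Antiaromatic

Every ring atom contributes a p orbital perpendicular to the ring (every atom in a ring double bond is sp² and brings one electron to the p orbital; the carbocation has an empty p orbital), so the π system is cyclic and fully conjugated.
Tallying contributions gives 2 × 2 = 4 from the double-bond units + 0 from the C(isopropyl)(+) atom = 4.
With 4 = 4·1 π electrons, Hückel's rule classifies the planar ring as antiaromatic.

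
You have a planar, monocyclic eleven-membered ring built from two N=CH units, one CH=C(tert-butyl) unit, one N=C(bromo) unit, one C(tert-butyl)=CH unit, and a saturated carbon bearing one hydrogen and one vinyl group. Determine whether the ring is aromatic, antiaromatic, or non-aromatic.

Because that saturated carbon is sp³ and has no p orbital in the ring π system at the CH(vinyl) position, the π system cannot extend all the way around the ring.
Broken conjugation rules out both aromaticity and antiaromaticity.

Non-aromatic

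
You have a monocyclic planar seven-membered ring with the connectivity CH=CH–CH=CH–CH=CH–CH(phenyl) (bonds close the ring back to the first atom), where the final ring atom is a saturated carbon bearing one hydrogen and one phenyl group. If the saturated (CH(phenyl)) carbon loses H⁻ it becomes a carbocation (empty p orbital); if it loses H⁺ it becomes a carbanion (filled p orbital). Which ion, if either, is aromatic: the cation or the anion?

The cation

In both ions every ring atom is sp² and contributes a p orbital, so both rings are fully conjugated.
Cation: 3 × 2 + 0 = 6 π electrons → 4(1)+2, aromatic.
Anion: 3 × 2 + 2 = 8 π electrons → 4(2), antiaromatic.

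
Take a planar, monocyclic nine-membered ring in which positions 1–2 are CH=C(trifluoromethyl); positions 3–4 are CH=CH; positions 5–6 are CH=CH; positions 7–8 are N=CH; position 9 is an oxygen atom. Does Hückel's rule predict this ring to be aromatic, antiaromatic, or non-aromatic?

Every ring atom contributes a p orbital perpendicular to the ring (each doubly-bonded ring atom is sp² with one p-orbital electron; the doubly-bonded nitrogens are pyridine-type — their lone pairs lie in the ring plane, leaving one electron in the p orbital; the oxygen donates one lone pair from its p orbital), so the π system is cyclic and fully conjugated.
π-electron count: 4 × 2 = 8 from the double-bond units + 2 from the O atom = 10.
That gives a 4n+2 count (10, n = 2).

Aromatic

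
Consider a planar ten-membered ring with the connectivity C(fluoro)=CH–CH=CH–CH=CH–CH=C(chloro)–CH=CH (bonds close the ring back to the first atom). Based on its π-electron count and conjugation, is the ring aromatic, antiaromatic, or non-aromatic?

All ring atoms are sp² and supply a p orbital to the ring (each doubly-bonded ring atom is sp² with one p-orbital electron); the conjugation is uninterrupted.
Adding the contributions, 5 × 2 = 10 from the 5 double-bond units.
Since 10 = 4·2 + 2, the ring meets the 4n+2 criterion.

Aromatic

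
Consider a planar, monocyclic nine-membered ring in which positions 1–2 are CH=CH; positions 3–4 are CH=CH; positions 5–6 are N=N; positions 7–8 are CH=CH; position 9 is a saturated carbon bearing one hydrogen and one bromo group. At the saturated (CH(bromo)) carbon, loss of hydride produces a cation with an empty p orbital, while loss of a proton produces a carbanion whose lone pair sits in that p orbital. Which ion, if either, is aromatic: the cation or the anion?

The anion

Once that carbon is sp², every ring atom has a p orbital and both ions are fully conjugated.
Cation: 4 × 2 + 0 = 8 π electrons → 4(2), antiaromatic.
Anion: 4 × 2 + 2 = 10 π electrons → 4(2)+2, aromatic.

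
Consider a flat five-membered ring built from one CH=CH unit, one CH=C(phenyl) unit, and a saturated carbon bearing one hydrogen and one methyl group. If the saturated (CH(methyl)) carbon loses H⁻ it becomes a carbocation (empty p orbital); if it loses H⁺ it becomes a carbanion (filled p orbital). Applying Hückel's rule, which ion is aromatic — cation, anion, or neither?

The anion

In either ion the ring is fully conjugated: every atom, including the new sp² carbon, supplies a p orbital.
Cation: 2 × 2 + 0 = 4 π electrons → 4(1), antiaromatic.
Anion: 2 × 2 + 2 = 6 π electrons → 4(1)+2, aromatic.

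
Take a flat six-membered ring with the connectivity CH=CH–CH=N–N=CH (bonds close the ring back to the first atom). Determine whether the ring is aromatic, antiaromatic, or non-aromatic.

Aromatic

Check conjugation: every atom in a ring double bond is sp² and brings one electron to the p orbital; each =N– nitrogen is pyridine-type (lone pair in the sp² plane, one electron in the p orbital) — every position has a p orbital, so the cyclic π system is continuous.
Adding the contributions, 3 × 2 = 6 from the 3 double-bond units.
With 6 π electrons (n = 1), the Hückel 4n+2 condition holds.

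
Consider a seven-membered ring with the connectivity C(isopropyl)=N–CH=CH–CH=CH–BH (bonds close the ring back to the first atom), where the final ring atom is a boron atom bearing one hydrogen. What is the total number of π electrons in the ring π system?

6

Check conjugation: each doubly-bonded ring atom is sp² with one p-orbital electron; the doubly-bonded nitrogens are pyridine-type — their lone pairs lie in the ring plane, leaving one electron in the p orbital; the boron has an empty p orbital — every position has a p orbital, so the cyclic π system is continuous.
Adding the contributions, 3 × 2 = 6 from the double-bond units + 0 from the BH atom = 6.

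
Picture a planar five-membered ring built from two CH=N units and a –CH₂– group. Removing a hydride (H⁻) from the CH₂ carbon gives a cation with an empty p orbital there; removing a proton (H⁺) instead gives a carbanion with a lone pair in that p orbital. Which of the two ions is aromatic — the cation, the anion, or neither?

In either ion the ring is fully conjugated: every atom, including the new sp² carbon, supplies a p orbital.
Cation: 2 × 2 + 0 = 4 π electrons → 4(1), antiaromatic.
Anion: 2 × 2 + 2 = 6 π electrons → 4(1)+2, aromatic.

The anion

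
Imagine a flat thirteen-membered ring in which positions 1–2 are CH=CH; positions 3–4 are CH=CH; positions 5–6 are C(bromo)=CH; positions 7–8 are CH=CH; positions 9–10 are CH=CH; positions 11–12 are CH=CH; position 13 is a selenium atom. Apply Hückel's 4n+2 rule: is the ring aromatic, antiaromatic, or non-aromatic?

Check conjugation: the double-bond atoms are sp², each contributing one p electron; the selenium donates one lone pair from its p orbital — every position has a p orbital, so the cyclic π system is continuous.
Adding the contributions, 6 × 2 = 12 from the double-bond units + 2 from the Se atom = 14.
With 14 π electrons (n = 3), the Hückel 4n+2 condition holds.

Aromatic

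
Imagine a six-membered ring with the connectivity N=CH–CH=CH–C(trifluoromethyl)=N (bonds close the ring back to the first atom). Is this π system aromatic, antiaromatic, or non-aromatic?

Aromatic

Check conjugation: each doubly-bonded ring atom is sp² with one p-orbital electron; each sp² =N– keeps its lone pair in-plane and puts one electron into the π system — every position has a p orbital, so the cyclic π system is continuous.
π-electron count: 3 × 2 = 6 from the 3 double-bond units.
With 6 π electrons (n = 1), the Hückel 4n+2 condition holds.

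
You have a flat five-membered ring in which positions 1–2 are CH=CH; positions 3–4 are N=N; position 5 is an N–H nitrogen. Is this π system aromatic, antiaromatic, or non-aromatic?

Aromatic

Every ring atom contributes a p orbital perpendicular to the ring (the double-bond atoms are sp², each contributing one p electron; each sp² =N– keeps its lone pair in-plane and puts one electron into the π system; the pyrrole-type nitrogen donates its lone pair from the p orbital), so the π system is cyclic and fully conjugated.
Tallying contributions gives 2 × 2 = 4 from the double-bond units + 2 from the NH atom = 6.
Since 6 = 4·1 + 2, the ring meets the 4n+2 criterion.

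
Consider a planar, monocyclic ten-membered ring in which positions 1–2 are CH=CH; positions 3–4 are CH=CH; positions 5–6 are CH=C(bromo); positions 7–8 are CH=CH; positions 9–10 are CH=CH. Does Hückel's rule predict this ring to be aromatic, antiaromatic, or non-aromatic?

Check conjugation: each doubly-bonded ring atom is sp² with one p-orbital electron — every position has a p orbital, so the cyclic π system is continuous.
Tallying contributions gives 5 × 2 = 10 from the 5 double-bond units.
Since 10 = 4·2 + 2, the ring meets the 4n+2 criterion.

Aromatic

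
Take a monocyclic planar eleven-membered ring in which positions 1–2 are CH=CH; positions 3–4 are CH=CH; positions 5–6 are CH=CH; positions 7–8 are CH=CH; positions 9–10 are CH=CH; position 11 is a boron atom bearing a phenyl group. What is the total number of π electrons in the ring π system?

10

The p orbitals form a continuous loop: each doubly-bonded ring atom is sp² with one p-orbital electron; the boron has an empty p orbital. The ring is fully conjugated.
Counting π electrons: 5 × 2 = 10 from the double-bond units + 0 from the B(phenyl) atom = 10.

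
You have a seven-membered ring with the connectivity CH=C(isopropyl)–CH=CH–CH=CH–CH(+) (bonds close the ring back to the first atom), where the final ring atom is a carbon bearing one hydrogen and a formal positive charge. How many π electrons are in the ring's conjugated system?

6

The p orbitals form a continuous loop: every atom in a ring double bond is sp² and brings one electron to the p orbital; the carbocation has an empty p orbital. The ring is fully conjugated.
π-electron count: 3 × 2 = 6 from the double-bond units + 0 from the CH(+) atom = 6.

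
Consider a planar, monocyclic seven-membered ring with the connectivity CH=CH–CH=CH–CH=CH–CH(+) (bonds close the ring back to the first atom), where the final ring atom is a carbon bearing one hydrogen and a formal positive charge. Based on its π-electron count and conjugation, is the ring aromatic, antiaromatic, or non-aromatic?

Aromatic

All ring atoms are sp² and supply a p orbital to the ring (each doubly-bonded ring atom is sp² with one p-orbital electron; the carbocation has an empty p orbital); the conjugation is uninterrupted.
Adding the contributions, 3 × 2 = 6 from the double-bond units + 0 from the CH(+) atom = 6.
With 6 π electrons (n = 1), the Hückel 4n+2 condition holds.
(The species described is the tropylium cation.)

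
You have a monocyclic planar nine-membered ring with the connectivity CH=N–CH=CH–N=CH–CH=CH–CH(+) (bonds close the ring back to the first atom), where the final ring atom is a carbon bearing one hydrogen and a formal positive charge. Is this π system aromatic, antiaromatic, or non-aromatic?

Check conjugation: every atom in a ring double bond is sp² and brings one electron to the p orbital; each sp² =N– keeps its lone pair in-plane and puts one electron into the π system; the carbocation has an empty p orbital — every position has a p orbital, so the cyclic π system is continuous.
Counting π electrons: 4 × 2 = 8 from the double-bond units + 0 from the CH(+) atom = 8.
With 8 = 4·2 π electrons, Hückel's rule classifies the planar ring as antiaromatic.

Antiaromatic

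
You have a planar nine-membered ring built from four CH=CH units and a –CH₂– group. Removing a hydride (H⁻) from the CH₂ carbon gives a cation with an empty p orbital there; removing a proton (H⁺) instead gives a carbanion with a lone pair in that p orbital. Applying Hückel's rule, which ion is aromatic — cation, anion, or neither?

The anion

Once that carbon is sp², every ring atom has a p orbital and both ions are fully conjugated.
Cation: 4 × 2 + 0 = 8 π electrons → 4(2), antiaromatic.
Anion: 4 × 2 + 2 = 10 π electrons → 4(2)+2, aromatic.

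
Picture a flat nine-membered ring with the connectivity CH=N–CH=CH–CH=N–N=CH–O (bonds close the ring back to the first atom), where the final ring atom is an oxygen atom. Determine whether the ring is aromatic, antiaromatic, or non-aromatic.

Aromatic

Check conjugation: the double-bond atoms are sp², each contributing one p electron; each sp² =N– keeps its lone pair in-plane and puts one electron into the π system; the oxygen donates one lone pair from its p orbital — every position has a p orbital, so the cyclic π system is continuous.
Adding the contributions, 4 × 2 = 8 from the double-bond units + 2 from the O atom = 10.
With 10 π electrons (n = 2), the Hückel 4n+2 condition holds.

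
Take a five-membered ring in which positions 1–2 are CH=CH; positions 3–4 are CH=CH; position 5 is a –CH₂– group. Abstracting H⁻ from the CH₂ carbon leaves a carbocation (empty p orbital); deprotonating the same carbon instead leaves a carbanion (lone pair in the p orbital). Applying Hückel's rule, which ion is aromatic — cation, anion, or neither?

Both ions have a continuous loop of p orbitals — each ring atom is sp².
Cation: 2 × 2 + 0 = 4 π electrons → 4(1), antiaromatic.
Anion: 2 × 2 + 2 = 6 π electrons → 4(1)+2, aromatic.

The anion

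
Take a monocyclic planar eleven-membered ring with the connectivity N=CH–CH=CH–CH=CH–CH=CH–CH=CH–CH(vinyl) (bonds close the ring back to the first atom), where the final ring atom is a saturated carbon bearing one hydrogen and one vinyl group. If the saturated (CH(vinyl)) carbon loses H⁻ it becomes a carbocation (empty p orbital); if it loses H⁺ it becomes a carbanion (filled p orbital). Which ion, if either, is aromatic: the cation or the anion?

The cation

In either ion the ring is fully conjugated: every atom, including the new sp² carbon, supplies a p orbital.
Cation: 5 × 2 + 0 = 10 π electrons → 4(2)+2, aromatic.
Anion: 5 × 2 + 2 = 12 π electrons → 4(3), antiaromatic.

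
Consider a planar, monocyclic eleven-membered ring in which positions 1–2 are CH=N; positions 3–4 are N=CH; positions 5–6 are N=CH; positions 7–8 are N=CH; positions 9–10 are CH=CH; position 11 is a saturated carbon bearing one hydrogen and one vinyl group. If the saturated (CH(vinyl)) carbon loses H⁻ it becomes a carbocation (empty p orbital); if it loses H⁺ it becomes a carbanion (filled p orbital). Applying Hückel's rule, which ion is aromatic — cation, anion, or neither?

Both ions have a continuous loop of p orbitals — each ring atom is sp².
Cation: 5 × 2 + 0 = 10 π electrons → 4(2)+2, aromatic.
Anion: 5 × 2 + 2 = 12 π electrons → 4(3), antiaromatic.

The cation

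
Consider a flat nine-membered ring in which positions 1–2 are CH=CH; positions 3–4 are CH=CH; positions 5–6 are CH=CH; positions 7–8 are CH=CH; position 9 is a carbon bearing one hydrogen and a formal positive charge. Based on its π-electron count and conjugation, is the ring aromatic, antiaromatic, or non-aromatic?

Antiaromatic

The p orbitals form a continuous loop: each doubly-bonded ring atom is sp² with one p-orbital electron; the carbocation has an empty p orbital. The ring is fully conjugated.
Adding the contributions, 4 × 2 = 8 from the double-bond units + 0 from the CH(+) atom = 8.
With 8 = 4·2 π electrons, Hückel's rule classifies the planar ring as antiaromatic.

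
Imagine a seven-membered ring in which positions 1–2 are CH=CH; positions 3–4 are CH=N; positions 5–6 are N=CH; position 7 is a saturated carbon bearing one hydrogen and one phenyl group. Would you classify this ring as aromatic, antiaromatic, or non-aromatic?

The CH(phenyl) carbon is saturated: that saturated carbon is sp³ and has no p orbital in the ring π system. Conjugation is not continuous around the ring.
A ring that is not fully conjugated cannot be aromatic or antiaromatic regardless of its π-electron count.

Non-aromatic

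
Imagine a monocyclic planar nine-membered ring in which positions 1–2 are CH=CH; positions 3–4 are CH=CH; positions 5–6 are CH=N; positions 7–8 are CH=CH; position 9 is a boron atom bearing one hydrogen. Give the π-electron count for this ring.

Every ring atom contributes a p orbital perpendicular to the ring (every atom in a ring double bond is sp² and brings one electron to the p orbital; each =N– nitrogen is pyridine-type (lone pair in the sp² plane, one electron in the p orbital); the boron has an empty p orbital), so the π system is cyclic and fully conjugated.
Adding the contributions, 4 × 2 = 8 from the double-bond units + 0 from the BH atom = 8.

8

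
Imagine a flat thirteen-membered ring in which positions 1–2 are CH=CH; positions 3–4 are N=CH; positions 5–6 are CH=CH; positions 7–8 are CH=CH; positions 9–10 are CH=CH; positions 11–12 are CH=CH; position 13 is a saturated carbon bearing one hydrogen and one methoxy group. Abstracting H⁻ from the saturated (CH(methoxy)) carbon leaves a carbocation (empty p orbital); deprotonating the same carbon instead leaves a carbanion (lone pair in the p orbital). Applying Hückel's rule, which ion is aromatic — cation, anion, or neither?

In either ion the ring is fully conjugated: every atom, including the new sp² carbon, supplies a p orbital.
Cation: 6 × 2 + 0 = 12 π electrons → 4(3), antiaromatic.
Anion: 6 × 2 + 2 = 14 π electrons → 4(3)+2, aromatic.

The anion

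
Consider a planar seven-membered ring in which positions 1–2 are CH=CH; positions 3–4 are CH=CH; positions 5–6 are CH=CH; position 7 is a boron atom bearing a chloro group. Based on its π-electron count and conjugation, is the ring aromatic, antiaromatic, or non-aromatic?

All ring atoms are sp² and supply a p orbital to the ring (each doubly-bonded ring atom is sp² with one p-orbital electron; the boron has an empty p orbital); the conjugation is uninterrupted.
Adding the contributions, 3 × 2 = 6 from the double-bond units + 0 from the B(chloro) atom = 6.
With 6 π electrons (n = 1), the Hückel 4n+2 condition holds.

Aromatic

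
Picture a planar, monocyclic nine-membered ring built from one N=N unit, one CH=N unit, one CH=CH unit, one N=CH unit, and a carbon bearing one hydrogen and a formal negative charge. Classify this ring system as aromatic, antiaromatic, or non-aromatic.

Aromatic

Check conjugation: the double-bond atoms are sp², each contributing one p electron; the doubly-bonded nitrogens are pyridine-type — their lone pairs lie in the ring plane, leaving one electron in the p orbital; the carbanion's lone pair occupies the p orbital — every position has a p orbital, so the cyclic π system is continuous.
Counting π electrons: 4 × 2 = 8 from the double-bond units + 2 from the CH(-) atom = 10.
Since 10 = 4·2 + 2, the ring meets the 4n+2 criterion.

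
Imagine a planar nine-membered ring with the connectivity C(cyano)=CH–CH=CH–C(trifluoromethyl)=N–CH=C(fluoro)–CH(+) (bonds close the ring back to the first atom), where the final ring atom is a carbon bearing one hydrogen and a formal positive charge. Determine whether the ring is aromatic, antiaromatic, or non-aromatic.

Every ring atom contributes a p orbital perpendicular to the ring (every atom in a ring double bond is sp² and brings one electron to the p orbital; each sp² =N– keeps its lone pair in-plane and puts one electron into the π system; the carbocation has an empty p orbital), so the π system is cyclic and fully conjugated.
π-electron count: 4 × 2 = 8 from the double-bond units + 0 from the CH(+) atom = 8.
8 is a 4n count (n = 2), so the planar conjugated ring is antiaromatic.

Antiaromatic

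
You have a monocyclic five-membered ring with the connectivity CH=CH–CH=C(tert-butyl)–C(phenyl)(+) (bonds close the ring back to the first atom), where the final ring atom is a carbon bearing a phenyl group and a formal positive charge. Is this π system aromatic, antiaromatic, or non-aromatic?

All ring atoms are sp² and supply a p orbital to the ring (the double-bond atoms are sp², each contributing one p electron; the carbocation has an empty p orbital); the conjugation is uninterrupted.
Tallying contributions gives 2 × 2 = 4 from the double-bond units + 0 from the C(phenyl)(+) atom = 4.
4 = 4(1); a planar, fully conjugated 4n system is antiaromatic.

Antiaromatic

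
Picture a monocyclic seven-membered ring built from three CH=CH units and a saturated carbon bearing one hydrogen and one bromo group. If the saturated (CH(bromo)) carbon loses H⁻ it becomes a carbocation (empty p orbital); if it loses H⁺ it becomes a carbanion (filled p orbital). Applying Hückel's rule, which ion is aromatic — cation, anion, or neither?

Once that carbon is sp², every ring atom has a p orbital and both ions are fully conjugated.
Cation: 3 × 2 + 0 = 6 π electrons → 4(1)+2, aromatic.
Anion: 3 × 2 + 2 = 8 π electrons → 4(2), antiaromatic.

The cation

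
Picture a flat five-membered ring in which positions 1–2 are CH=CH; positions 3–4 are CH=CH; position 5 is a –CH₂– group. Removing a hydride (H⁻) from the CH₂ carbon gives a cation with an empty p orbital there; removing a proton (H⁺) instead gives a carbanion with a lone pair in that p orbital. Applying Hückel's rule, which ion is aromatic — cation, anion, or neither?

Both ions have a continuous loop of p orbitals — each ring atom is sp².
Cation: 2 × 2 + 0 = 4 π electrons → 4(1), antiaromatic.
Anion: 2 × 2 + 2 = 6 π electrons → 4(1)+2, aromatic.

The anion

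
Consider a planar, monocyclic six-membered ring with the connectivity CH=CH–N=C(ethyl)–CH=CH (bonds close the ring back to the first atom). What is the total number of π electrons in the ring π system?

6

The p orbitals form a continuous loop: the double-bond atoms are sp², each contributing one p electron; each =N– nitrogen is pyridine-type (lone pair in the sp² plane, one electron in the p orbital). The ring is fully conjugated.
Counting π electrons: 3 × 2 = 6 from the 3 double-bond units.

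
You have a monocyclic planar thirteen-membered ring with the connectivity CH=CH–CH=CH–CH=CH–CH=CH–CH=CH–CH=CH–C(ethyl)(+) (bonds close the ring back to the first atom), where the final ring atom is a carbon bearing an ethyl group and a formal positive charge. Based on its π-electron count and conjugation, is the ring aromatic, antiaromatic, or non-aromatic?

Every ring atom contributes a p orbital perpendicular to the ring (the double-bond atoms are sp², each contributing one p electron; the carbocation has an empty p orbital), so the π system is cyclic and fully conjugated.
Counting π electrons: 6 × 2 = 12 from the double-bond units + 0 from the C(ethyl)(+) atom = 12.
12 is a 4n count (n = 3), so the planar conjugated ring is antiaromatic.

Antiaromatic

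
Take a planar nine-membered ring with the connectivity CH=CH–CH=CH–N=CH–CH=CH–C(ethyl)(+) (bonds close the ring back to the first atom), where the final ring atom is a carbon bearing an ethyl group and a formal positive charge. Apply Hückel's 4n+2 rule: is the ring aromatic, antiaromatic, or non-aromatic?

Antiaromatic

Check conjugation: the double-bond atoms are sp², each contributing one p electron; each sp² =N– keeps its lone pair in-plane and puts one electron into the π system; the carbocation has an empty p orbital — every position has a p orbital, so the cyclic π system is continuous.
Tallying contributions gives 4 × 2 = 8 from the double-bond units + 0 from the C(ethyl)(+) atom = 8.
With 8 = 4·2 π electrons, Hückel's rule classifies the planar ring as antiaromatic.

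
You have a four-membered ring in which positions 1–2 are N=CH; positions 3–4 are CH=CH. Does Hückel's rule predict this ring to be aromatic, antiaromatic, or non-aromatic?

Antiaromatic

Every ring atom contributes a p orbital perpendicular to the ring (the double-bond atoms are sp², each contributing one p electron; the doubly-bonded nitrogens are pyridine-type — their lone pairs lie in the ring plane, leaving one electron in the p orbital), so the π system is cyclic and fully conjugated.
π-electron count: 2 × 2 = 4 from the 2 double-bond units.
With 4 = 4·1 π electrons, Hückel's rule classifies the planar ring as antiaromatic.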